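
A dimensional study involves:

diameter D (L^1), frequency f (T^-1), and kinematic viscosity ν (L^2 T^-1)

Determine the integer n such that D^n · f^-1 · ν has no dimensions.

Balance the L exponent: (1)·n from D, plus −(0) + (2) = 2 from the rest, must sum to zero.
n + 2 = 0, so n = -2.

-2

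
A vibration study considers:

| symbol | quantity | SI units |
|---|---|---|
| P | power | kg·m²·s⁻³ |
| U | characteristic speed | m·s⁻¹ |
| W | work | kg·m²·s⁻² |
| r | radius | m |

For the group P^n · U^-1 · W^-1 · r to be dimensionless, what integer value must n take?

Balance the M exponent: (1)·n from P, plus −(0) − (1) + (0) = -1 from the rest, must sum to zero.
n − 1 = 0, so n = 1.

1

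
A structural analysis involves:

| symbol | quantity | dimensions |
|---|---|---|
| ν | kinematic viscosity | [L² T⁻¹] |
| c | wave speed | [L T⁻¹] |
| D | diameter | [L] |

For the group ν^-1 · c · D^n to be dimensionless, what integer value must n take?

1

Balance the L exponent: (1)·n from D, plus −(2) + (1) = -1 from the rest, must sum to zero.
n − 1 = 0, so n = 1.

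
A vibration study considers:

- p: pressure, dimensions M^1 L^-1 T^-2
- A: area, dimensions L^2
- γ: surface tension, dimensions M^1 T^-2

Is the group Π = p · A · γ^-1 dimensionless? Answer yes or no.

no

Sum the exponent of each base dimension across the product:
  M: [p]_M + [A]_M − [γ]_M = (1) + (0) − (1) = 0
  L: [p]_L + [A]_L − [γ]_L = (-1) + (2) − (0) = 1
  T: [p]_T + [A]_T − [γ]_T = (-2) + (0) − (-2) = 0
Net dimensions [L] ≠ [1] — not dimensionless.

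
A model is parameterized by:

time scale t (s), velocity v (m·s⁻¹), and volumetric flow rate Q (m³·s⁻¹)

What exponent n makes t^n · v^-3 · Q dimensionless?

-2

Balance the T exponent: (1)·n from t, plus −3·(-1) + (-1) = 2 from the rest, must sum to zero.
n + 2 = 0, so n = -2.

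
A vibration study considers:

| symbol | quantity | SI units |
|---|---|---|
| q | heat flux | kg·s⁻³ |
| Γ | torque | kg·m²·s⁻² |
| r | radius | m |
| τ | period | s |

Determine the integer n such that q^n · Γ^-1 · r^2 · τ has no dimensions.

Balance the M exponent: (1)·n from q, plus −(1) + 2·(0) + (0) = -1 from the rest, must sum to zero.
n − 1 = 0, so n = 1.

1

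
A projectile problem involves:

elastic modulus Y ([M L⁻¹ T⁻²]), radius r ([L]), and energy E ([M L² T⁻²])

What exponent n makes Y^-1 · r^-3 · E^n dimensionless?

Balance the M exponent: (1)·n from E, plus −(1) − 3·(0) = -1 from the rest, must sum to zero.
n − 1 = 0, so n = 1.

1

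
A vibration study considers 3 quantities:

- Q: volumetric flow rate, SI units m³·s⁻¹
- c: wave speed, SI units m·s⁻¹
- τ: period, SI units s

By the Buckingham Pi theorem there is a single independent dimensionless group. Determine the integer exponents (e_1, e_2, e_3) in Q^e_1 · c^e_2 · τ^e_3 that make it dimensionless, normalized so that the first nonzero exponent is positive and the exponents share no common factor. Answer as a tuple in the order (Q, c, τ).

(1, -3, -2)

L: e_1·(3) + e_2·(1) + e_3·(0) = 0
T: e_1·(-1) + e_2·(-1) + e_3·(1) = 0
Solving this homogeneous linear system for the smallest-integer solution (first nonzero entry positive) gives (1, -3, -2).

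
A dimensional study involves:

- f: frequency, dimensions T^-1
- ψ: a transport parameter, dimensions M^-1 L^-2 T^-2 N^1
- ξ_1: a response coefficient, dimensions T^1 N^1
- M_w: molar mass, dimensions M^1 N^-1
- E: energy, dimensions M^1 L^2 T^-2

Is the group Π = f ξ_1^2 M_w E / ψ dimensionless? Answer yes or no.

Sum the exponent of each base dimension across the product:
  M: [f]_M − [ψ]_M + 2·[ξ_1]_M + [M_w]_M + [E]_M = (0) − (-1) + 2·(0) + (1) + (1) = 3
  L: [f]_L − [ψ]_L + 2·[ξ_1]_L + [M_w]_L + [E]_L = (0) − (-2) + 2·(0) + (0) + (2) = 4
  T: [f]_T − [ψ]_T + 2·[ξ_1]_T + [M_w]_T + [E]_T = (-1) − (-2) + 2·(1) + (0) + (-2) = 1
  N: [f]_N − [ψ]_N + 2·[ξ_1]_N + [M_w]_N + [E]_N = (0) − (1) + 2·(1) + (-1) + (0) = 0
Net dimensions [M³ L⁴ T] ≠ [1] — not dimensionless.

no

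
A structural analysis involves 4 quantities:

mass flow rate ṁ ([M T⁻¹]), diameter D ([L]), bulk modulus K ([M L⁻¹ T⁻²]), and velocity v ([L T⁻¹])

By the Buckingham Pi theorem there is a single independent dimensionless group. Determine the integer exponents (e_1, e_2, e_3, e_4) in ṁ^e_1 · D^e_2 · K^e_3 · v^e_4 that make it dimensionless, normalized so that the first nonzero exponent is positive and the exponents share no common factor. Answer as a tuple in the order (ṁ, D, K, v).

(1, -2, -1, 1)

M: e_1·(1) + e_2·(0) + e_3·(1) + e_4·(0) = 0
L: e_1·(0) + e_2·(1) + e_3·(-1) + e_4·(1) = 0
T: e_1·(-1) + e_2·(0) + e_3·(-2) + e_4·(-1) = 0
Solving this homogeneous linear system for the smallest-integer solution (first nonzero entry positive) gives (1, -2, -1, 1).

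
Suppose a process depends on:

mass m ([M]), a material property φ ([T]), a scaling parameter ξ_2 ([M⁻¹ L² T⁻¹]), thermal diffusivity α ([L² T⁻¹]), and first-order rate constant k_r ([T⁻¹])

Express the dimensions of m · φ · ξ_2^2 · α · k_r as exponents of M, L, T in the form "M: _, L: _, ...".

Collect each base-dimension exponent across the product:
  M: (1) + (0) + 2·(-1) + (0) + (0) = -1
  L: (0) + (0) + 2·(2) + (2) + (0) = 6
  T: (0) + (1) + 2·(-1) + (-1) + (-1) = -3
So the dimensions are [M⁻¹ L⁶ T⁻³].

M: -1, L: 6, T: -3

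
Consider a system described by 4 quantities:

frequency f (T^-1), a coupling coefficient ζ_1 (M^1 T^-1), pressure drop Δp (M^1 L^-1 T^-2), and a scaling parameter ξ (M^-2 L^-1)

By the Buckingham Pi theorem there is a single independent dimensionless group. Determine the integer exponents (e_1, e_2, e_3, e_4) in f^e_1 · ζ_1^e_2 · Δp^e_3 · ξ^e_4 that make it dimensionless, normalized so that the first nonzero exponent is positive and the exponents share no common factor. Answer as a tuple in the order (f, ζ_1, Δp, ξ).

M: e_1·(0) + e_2·(1) + e_3·(1) + e_4·(-2) = 0
L: e_1·(0) + e_2·(0) + e_3·(-1) + e_4·(-1) = 0
T: e_1·(-1) + e_2·(-1) + e_3·(-2) + e_4·(0) = 0
Solving this homogeneous linear system for the smallest-integer solution (first nonzero entry positive) gives (1, -3, 1, -1).

(1, -3, 1, -1)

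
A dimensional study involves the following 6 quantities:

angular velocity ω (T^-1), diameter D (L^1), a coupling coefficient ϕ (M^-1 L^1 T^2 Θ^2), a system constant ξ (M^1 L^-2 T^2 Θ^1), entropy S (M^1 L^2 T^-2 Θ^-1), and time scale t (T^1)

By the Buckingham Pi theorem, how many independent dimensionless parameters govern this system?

There are 6 variables and 4 base dimensions (M, L, T, Θ).
The dimension matrix has rank 4.
Independent dimensionless groups: 6 − 4 = 2.

2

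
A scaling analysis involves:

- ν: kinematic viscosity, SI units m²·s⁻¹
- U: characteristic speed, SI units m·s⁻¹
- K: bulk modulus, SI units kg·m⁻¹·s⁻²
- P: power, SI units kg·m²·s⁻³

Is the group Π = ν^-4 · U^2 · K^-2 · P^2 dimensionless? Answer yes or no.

yes

Sum the exponent of each base dimension across the product:
  M: −4·[ν]_M + 2·[U]_M − 2·[K]_M + 2·[P]_M = −4·(0) + 2·(0) − 2·(1) + 2·(1) = 0
  L: −4·[ν]_L + 2·[U]_L − 2·[K]_L + 2·[P]_L = −4·(2) + 2·(1) − 2·(-1) + 2·(2) = 0
  T: −4·[ν]_T + 2·[U]_T − 2·[K]_T + 2·[P]_T = −4·(-1) + 2·(-1) − 2·(-2) + 2·(-3) = 0
All base exponents vanish — dimensionless.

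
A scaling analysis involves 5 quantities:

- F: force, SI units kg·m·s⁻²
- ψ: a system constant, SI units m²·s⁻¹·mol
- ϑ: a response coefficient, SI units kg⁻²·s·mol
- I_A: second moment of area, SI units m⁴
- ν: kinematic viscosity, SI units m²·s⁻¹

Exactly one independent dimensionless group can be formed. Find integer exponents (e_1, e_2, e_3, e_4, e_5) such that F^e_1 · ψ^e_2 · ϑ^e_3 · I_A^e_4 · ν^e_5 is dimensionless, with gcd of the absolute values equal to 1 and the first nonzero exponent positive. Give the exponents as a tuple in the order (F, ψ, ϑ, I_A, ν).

(2, -1, 1, 1, -2)

M: e_1·(1) + e_2·(0) + e_3·(-2) + e_4·(0) + e_5·(0) = 0
L: e_1·(1) + e_2·(2) + e_3·(0) + e_4·(4) + e_5·(2) = 0
T: e_1·(-2) + e_2·(-1) + e_3·(1) + e_4·(0) + e_5·(-1) = 0
N: e_1·(0) + e_2·(1) + e_3·(1) + e_4·(0) + e_5·(0) = 0
Solving this homogeneous linear system for the smallest-integer solution (first nonzero entry positive) gives (2, -1, 1, 1, -2).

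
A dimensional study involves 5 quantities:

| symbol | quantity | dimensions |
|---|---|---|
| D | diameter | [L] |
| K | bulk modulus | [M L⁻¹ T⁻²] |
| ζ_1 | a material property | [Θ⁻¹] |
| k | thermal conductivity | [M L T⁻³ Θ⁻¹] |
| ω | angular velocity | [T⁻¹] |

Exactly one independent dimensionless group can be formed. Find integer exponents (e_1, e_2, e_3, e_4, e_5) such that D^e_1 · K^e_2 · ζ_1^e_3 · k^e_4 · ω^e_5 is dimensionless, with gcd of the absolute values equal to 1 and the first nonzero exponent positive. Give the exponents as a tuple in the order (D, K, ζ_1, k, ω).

(2, 1, 1, -1, 1)

M: e_1·(0) + e_2·(1) + e_3·(0) + e_4·(1) + e_5·(0) = 0
L: e_1·(1) + e_2·(-1) + e_3·(0) + e_4·(1) + e_5·(0) = 0
T: e_1·(0) + e_2·(-2) + e_3·(0) + e_4·(-3) + e_5·(-1) = 0
Θ: e_1·(0) + e_2·(0) + e_3·(-1) + e_4·(-1) + e_5·(0) = 0
Solving this homogeneous linear system for the smallest-integer solution (first nonzero entry positive) gives (2, 1, 1, -1, 1).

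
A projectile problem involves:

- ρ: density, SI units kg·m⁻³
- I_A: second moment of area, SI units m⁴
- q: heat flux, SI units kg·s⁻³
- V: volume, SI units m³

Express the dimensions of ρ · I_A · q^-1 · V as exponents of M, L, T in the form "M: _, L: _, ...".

Collect each base-dimension exponent across the product:
  M: (1) + (0) − (1) + (0) = 0
  L: (-3) + (4) − (0) + (3) = 4
  T: (0) + (0) − (-3) + (0) = 3
So the dimensions are [L⁴ T³].

M: 0, L: 4, T: 3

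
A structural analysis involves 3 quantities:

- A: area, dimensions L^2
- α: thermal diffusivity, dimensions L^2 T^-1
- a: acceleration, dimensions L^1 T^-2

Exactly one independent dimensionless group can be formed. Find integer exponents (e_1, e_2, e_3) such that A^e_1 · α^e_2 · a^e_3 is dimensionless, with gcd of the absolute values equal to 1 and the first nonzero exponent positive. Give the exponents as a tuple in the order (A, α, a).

L: e_1·(2) + e_2·(2) + e_3·(1) = 0
T: e_1·(0) + e_2·(-1) + e_3·(-2) = 0
Solving this homogeneous linear system for the smallest-integer solution (first nonzero entry positive) gives (3, -4, 2).

(3, -4, 2)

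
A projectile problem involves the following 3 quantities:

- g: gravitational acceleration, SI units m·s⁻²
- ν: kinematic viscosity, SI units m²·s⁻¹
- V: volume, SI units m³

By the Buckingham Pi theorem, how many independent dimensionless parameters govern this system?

There are 3 variables and 2 base dimensions (L, T).
The dimension matrix has rank 2.
Independent dimensionless groups: 3 − 2 = 1.

1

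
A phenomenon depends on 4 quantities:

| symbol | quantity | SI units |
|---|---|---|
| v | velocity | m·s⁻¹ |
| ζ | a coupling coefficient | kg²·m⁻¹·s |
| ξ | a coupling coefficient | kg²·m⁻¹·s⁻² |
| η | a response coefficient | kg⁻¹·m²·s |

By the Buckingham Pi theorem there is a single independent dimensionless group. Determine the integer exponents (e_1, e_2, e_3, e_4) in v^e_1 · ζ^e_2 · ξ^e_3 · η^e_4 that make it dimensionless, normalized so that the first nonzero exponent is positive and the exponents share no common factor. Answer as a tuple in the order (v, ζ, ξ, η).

M: e_1·(0) + e_2·(2) + e_3·(2) + e_4·(-1) = 0
L: e_1·(1) + e_2·(-1) + e_3·(-1) + e_4·(2) = 0
T: e_1·(-1) + e_2·(1) + e_3·(-2) + e_4·(1) = 0
Solving this homogeneous linear system for the smallest-integer solution (first nonzero entry positive) gives (3, 1, -2, -2).

(3, 1, -2, -2)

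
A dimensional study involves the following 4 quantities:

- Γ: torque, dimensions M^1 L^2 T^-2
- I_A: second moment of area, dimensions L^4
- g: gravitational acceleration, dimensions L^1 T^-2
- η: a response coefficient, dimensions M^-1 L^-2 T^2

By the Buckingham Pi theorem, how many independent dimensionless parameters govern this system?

There are 4 variables and 3 base dimensions (M, L, T).
The dimension matrix has rank 3.
Independent dimensionless groups: 4 − 3 = 1.

1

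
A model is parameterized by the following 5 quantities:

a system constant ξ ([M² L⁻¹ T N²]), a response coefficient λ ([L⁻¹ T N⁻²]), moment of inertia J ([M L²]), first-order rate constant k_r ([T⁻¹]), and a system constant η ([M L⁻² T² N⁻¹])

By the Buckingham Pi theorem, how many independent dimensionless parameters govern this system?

1

There are 5 variables and 4 base dimensions (M, L, T, N).
The dimension matrix has rank 4.
Independent dimensionless groups: 5 − 4 = 1.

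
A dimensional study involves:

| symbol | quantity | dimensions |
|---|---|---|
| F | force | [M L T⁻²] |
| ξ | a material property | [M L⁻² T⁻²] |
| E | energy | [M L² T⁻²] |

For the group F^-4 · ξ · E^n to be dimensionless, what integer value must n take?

3

Balance the M exponent: (1)·n from E, plus −4·(1) + (1) = -3 from the rest, must sum to zero.
n − 3 = 0, so n = 3.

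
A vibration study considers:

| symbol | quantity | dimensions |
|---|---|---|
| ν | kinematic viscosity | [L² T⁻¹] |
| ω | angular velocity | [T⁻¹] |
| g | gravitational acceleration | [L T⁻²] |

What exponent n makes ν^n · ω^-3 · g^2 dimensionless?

-1

Balance the L exponent: (2)·n from ν, plus −3·(0) + 2·(1) = 2 from the rest, must sum to zero.
2n + 2 = 0, so n = -1.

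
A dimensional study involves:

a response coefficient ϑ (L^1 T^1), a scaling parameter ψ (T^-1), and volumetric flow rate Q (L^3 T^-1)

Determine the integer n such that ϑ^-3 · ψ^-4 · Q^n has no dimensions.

1

Balance the L exponent: (3)·n from Q, plus −3·(1) − 4·(0) = -3 from the rest, must sum to zero.
3n − 3 = 0, so n = 1.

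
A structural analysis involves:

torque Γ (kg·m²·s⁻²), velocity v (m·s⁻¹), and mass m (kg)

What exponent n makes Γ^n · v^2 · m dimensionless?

-1

Balance the M exponent: (1)·n from Γ, plus 2·(0) + (1) = 1 from the rest, must sum to zero.
n + 1 = 0, so n = -1.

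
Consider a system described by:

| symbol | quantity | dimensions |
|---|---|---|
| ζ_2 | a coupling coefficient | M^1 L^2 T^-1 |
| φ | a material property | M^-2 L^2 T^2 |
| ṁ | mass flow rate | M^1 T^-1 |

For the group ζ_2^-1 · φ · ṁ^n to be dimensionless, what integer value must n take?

Balance the M exponent: (1)·n from ṁ, plus −(1) + (-2) = -3 from the rest, must sum to zero.
n − 3 = 0, so n = 3.

3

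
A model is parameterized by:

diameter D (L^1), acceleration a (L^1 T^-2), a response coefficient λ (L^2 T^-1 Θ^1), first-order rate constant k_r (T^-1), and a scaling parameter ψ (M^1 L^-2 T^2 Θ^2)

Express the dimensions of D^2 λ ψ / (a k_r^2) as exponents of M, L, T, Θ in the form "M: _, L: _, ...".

Collect each base-dimension exponent across the product:
  M: 2·(0) − (0) + (0) − 2·(0) + (1) = 1
  L: 2·(1) − (1) + (2) − 2·(0) + (-2) = 1
  T: 2·(0) − (-2) + (-1) − 2·(-1) + (2) = 5
  Θ: 2·(0) − (0) + (1) − 2·(0) + (2) = 3
So the dimensions are [M L T⁵ Θ³].

M: 1, L: 1, T: 5, Θ: 3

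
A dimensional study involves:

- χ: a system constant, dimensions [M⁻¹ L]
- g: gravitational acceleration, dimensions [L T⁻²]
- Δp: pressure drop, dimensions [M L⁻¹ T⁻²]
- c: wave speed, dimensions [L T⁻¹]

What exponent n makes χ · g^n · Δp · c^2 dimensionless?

-2

Balance the L exponent: (1)·n from g, plus (1) + (-1) + 2·(1) = 2 from the rest, must sum to zero.
n + 2 = 0, so n = -2.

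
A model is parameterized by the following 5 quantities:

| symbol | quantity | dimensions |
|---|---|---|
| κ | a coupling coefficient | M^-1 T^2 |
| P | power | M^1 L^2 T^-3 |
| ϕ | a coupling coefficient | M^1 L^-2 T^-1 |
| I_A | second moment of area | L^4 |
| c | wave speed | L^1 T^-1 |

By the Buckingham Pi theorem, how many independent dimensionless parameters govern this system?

There are 5 variables and 3 base dimensions (M, L, T).
The dimension matrix has rank 3.
Independent dimensionless groups: 5 − 3 = 2.

2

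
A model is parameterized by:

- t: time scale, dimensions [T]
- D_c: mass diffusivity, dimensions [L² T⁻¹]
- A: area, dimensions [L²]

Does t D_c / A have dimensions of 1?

Sum the exponent of each base dimension across the product:
  M: [t]_M + [D_c]_M − [A]_M = (0) + (0) − (0) = 0
  L: [t]_L + [D_c]_L − [A]_L = (0) + (2) − (2) = 0
  T: [t]_T + [D_c]_T − [A]_T = (1) + (-1) − (0) = 0
All base exponents vanish — dimensionless.

yes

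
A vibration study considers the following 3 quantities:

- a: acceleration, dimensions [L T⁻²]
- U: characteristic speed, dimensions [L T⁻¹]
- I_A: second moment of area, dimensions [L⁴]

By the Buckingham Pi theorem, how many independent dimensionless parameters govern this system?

There are 3 variables and 2 base dimensions (L, T).
The dimension matrix has rank 2.
Independent dimensionless groups: 3 − 2 = 1.

1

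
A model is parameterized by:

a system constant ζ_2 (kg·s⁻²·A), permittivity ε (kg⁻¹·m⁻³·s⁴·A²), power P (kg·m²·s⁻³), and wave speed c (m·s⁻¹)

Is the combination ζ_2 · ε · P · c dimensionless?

no

Sum the exponent of each base dimension across the product:
  M: [ζ_2]_M + [ε]_M + [P]_M + [c]_M = (1) + (-1) + (1) + (0) = 1
  L: [ζ_2]_L + [ε]_L + [P]_L + [c]_L = (0) + (-3) + (2) + (1) = 0
  T: [ζ_2]_T + [ε]_T + [P]_T + [c]_T = (-2) + (4) + (-3) + (-1) = -2
  I: [ζ_2]_I + [ε]_I + [P]_I + [c]_I = (1) + (2) + (0) + (0) = 3
Net dimensions [M T⁻² I³] ≠ [1] — not dimensionless.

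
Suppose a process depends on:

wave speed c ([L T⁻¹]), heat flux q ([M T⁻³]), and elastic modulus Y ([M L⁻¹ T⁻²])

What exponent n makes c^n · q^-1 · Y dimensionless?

1

Balance the L exponent: (1)·n from c, plus −(0) + (-1) = -1 from the rest, must sum to zero.
n − 1 = 0, so n = 1.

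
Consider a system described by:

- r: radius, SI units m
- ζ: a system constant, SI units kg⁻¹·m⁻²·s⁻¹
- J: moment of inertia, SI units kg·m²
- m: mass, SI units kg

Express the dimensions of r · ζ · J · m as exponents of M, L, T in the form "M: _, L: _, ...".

M: 1, L: 1, T: -1

Collect each base-dimension exponent across the product:
  M: (0) + (-1) + (1) + (1) = 1
  L: (1) + (-2) + (2) + (0) = 1
  T: (0) + (-1) + (0) + (0) = -1
So the dimensions are [M L T⁻¹].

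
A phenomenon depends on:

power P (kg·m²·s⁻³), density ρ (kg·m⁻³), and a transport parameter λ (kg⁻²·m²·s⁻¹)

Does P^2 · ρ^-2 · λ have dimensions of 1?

Sum the exponent of each base dimension across the product:
  M: 2·[P]_M − 2·[ρ]_M + [λ]_M = 2·(1) − 2·(1) + (-2) = -2
  L: 2·[P]_L − 2·[ρ]_L + [λ]_L = 2·(2) − 2·(-3) + (2) = 12
  T: 2·[P]_T − 2·[ρ]_T + [λ]_T = 2·(-3) − 2·(0) + (-1) = -7
Net dimensions [M⁻² L¹² T⁻⁷] ≠ [1] — not dimensionless.

no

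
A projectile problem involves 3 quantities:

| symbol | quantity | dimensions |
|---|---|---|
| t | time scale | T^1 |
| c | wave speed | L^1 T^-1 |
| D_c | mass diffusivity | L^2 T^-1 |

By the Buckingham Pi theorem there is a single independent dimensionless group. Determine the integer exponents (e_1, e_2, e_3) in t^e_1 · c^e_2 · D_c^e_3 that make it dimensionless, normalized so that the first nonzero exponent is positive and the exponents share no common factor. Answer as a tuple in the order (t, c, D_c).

(1, 2, -1)

L: e_1·(0) + e_2·(1) + e_3·(2) = 0
T: e_1·(1) + e_2·(-1) + e_3·(-1) = 0
Solving this homogeneous linear system for the smallest-integer solution (first nonzero entry positive) gives (1, 2, -1).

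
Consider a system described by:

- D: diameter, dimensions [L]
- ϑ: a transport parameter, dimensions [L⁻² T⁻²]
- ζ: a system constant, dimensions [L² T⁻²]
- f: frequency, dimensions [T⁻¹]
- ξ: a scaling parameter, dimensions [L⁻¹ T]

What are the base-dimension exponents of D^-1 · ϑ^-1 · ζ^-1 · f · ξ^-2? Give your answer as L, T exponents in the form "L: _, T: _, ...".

L: 1, T: 1

Collect each base-dimension exponent across the product:
  L: −(1) − (-2) − (2) + (0) − 2·(-1) = 1
  T: −(0) − (-2) − (-2) + (-1) − 2·(1) = 1
So the dimensions are [L T].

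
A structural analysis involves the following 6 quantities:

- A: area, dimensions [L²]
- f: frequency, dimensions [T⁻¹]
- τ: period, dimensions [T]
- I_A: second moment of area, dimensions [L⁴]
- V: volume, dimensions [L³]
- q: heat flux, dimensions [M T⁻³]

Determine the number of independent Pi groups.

3

There are 6 variables and 3 base dimensions (M, L, T).
The dimension matrix has rank 3.
Independent dimensionless groups: 6 − 3 = 3.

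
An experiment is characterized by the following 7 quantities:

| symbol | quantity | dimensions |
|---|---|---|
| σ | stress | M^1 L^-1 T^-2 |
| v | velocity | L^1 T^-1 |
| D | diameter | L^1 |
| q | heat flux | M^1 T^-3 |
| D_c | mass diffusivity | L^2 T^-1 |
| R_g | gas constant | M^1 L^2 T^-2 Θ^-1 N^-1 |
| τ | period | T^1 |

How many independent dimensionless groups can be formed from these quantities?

There are 7 variables and 5 base dimensions (M, L, T, Θ, N).
The dimension matrix has rank 4 (less than 5: the dimension vectors are linearly dependent).
Independent dimensionless groups: 7 − 4 = 3.

3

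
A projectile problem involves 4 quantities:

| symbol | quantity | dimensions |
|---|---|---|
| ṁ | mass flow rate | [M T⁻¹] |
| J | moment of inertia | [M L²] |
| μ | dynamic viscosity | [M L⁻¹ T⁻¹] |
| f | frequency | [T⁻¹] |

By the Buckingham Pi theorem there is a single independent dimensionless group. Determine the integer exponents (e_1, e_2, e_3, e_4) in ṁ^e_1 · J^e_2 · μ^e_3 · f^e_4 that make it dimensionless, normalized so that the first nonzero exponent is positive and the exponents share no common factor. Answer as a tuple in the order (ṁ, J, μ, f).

(3, -1, -2, -1)

M: e_1·(1) + e_2·(1) + e_3·(1) + e_4·(0) = 0
L: e_1·(0) + e_2·(2) + e_3·(-1) + e_4·(0) = 0
T: e_1·(-1) + e_2·(0) + e_3·(-1) + e_4·(-1) = 0
Solving this homogeneous linear system for the smallest-integer solution (first nonzero entry positive) gives (3, -1, -2, -1).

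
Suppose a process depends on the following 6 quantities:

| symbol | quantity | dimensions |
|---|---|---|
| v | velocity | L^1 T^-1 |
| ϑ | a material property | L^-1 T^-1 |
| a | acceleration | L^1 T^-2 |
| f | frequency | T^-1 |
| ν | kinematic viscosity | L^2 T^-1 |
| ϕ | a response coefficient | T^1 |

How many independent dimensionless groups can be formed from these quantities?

There are 6 variables and 2 base dimensions (L, T).
The dimension matrix has rank 2.
Independent dimensionless groups: 6 − 2 = 4.

4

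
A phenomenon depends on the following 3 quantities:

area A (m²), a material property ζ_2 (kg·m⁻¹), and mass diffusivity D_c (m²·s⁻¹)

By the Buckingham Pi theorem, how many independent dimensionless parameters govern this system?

0

There are 3 variables and 3 base dimensions (M, L, T).
The dimension matrix has rank 3.
Independent dimensionless groups: 3 − 3 = 0.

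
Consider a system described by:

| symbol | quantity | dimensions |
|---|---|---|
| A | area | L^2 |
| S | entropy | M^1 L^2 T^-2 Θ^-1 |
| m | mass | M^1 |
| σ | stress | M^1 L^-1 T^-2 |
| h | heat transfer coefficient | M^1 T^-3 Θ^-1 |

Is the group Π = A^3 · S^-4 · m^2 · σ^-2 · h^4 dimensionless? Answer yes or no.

Sum the exponent of each base dimension across the product:
  M: 3·[A]_M − 4·[S]_M + 2·[m]_M − 2·[σ]_M + 4·[h]_M = 3·(0) − 4·(1) + 2·(1) − 2·(1) + 4·(1) = 0
  L: 3·[A]_L − 4·[S]_L + 2·[m]_L − 2·[σ]_L + 4·[h]_L = 3·(2) − 4·(2) + 2·(0) − 2·(-1) + 4·(0) = 0
  T: 3·[A]_T − 4·[S]_T + 2·[m]_T − 2·[σ]_T + 4·[h]_T = 3·(0) − 4·(-2) + 2·(0) − 2·(-2) + 4·(-3) = 0
  Θ: 3·[A]_Θ − 4·[S]_Θ + 2·[m]_Θ − 2·[σ]_Θ + 4·[h]_Θ = 3·(0) − 4·(-1) + 2·(0) − 2·(0) + 4·(-1) = 0
All base exponents vanish — dimensionless.

yes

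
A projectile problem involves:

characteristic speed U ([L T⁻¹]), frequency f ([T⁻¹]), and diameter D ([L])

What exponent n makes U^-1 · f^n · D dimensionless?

Balance the T exponent: (-1)·n from f, plus −(-1) + (0) = 1 from the rest, must sum to zero.
−n + 1 = 0, so n = 1.

1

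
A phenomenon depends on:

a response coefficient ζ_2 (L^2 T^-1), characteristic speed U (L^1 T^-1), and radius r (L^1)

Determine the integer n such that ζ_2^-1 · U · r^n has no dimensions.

Balance the L exponent: (1)·n from r, plus −(2) + (1) = -1 from the rest, must sum to zero.
n − 1 = 0, so n = 1.

1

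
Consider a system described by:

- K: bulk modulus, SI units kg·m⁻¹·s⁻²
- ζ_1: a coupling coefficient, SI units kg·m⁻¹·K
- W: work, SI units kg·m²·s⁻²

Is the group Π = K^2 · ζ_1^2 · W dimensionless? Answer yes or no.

no

Sum the exponent of each base dimension across the product:
  M: 2·[K]_M + 2·[ζ_1]_M + [W]_M = 2·(1) + 2·(1) + (1) = 5
  L: 2·[K]_L + 2·[ζ_1]_L + [W]_L = 2·(-1) + 2·(-1) + (2) = -2
  T: 2·[K]_T + 2·[ζ_1]_T + [W]_T = 2·(-2) + 2·(0) + (-2) = -6
  Θ: 2·[K]_Θ + 2·[ζ_1]_Θ + [W]_Θ = 2·(0) + 2·(1) + (0) = 2
Net dimensions [M⁵ L⁻² T⁻⁶ Θ²] ≠ [1] — not dimensionless.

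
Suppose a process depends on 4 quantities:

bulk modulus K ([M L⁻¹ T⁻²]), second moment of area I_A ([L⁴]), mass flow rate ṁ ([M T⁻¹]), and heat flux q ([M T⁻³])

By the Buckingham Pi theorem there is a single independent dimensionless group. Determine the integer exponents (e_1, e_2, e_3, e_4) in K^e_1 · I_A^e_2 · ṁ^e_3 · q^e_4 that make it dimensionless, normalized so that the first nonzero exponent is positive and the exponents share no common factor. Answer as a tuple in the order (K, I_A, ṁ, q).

M: e_1·(1) + e_2·(0) + e_3·(1) + e_4·(1) = 0
L: e_1·(-1) + e_2·(4) + e_3·(0) + e_4·(0) = 0
T: e_1·(-2) + e_2·(0) + e_3·(-1) + e_4·(-3) = 0
Solving this homogeneous linear system for the smallest-integer solution (first nonzero entry positive) gives (4, 1, -2, -2).

(4, 1, -2, -2)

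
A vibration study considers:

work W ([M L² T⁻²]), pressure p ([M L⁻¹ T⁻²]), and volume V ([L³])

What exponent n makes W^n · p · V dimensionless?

Balance the M exponent: (1)·n from W, plus (1) + (0) = 1 from the rest, must sum to zero.
n + 1 = 0, so n = -1.

-1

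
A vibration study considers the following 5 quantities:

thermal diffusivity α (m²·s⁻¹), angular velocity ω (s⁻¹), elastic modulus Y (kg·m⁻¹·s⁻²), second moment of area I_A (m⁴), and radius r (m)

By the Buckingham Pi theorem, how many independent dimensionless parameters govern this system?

There are 5 variables and 3 base dimensions (M, L, T).
The dimension matrix has rank 3.
Independent dimensionless groups: 5 − 3 = 2.

2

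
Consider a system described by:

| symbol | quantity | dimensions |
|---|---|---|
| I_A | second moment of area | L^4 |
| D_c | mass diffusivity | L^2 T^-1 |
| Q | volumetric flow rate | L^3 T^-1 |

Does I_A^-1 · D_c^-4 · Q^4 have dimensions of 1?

yes

Sum the exponent of each base dimension across the product:
  L: −[I_A]_L − 4·[D_c]_L + 4·[Q]_L = −(4) − 4·(2) + 4·(3) = 0
  T: −[I_A]_T − 4·[D_c]_T + 4·[Q]_T = −(0) − 4·(-1) + 4·(-1) = 0
All base exponents vanish — dimensionless.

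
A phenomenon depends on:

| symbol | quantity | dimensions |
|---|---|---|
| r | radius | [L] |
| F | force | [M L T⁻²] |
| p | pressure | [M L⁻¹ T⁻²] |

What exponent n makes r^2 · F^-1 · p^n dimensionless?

1

Balance the M exponent: (1)·n from p, plus 2·(0) − (1) = -1 from the rest, must sum to zero.
n − 1 = 0, so n = 1.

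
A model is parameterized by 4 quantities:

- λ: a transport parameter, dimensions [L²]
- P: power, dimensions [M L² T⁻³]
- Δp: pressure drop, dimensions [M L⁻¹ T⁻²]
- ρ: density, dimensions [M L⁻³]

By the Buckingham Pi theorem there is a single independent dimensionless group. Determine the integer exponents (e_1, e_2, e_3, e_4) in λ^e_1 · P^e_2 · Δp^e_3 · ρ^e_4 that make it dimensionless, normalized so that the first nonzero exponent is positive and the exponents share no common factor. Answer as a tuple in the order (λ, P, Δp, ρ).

(2, -2, 3, -1)

M: e_1·(0) + e_2·(1) + e_3·(1) + e_4·(1) = 0
L: e_1·(2) + e_2·(2) + e_3·(-1) + e_4·(-3) = 0
T: e_1·(0) + e_2·(-3) + e_3·(-2) + e_4·(0) = 0
Solving this homogeneous linear system for the smallest-integer solution (first nonzero entry positive) gives (2, -2, 3, -1).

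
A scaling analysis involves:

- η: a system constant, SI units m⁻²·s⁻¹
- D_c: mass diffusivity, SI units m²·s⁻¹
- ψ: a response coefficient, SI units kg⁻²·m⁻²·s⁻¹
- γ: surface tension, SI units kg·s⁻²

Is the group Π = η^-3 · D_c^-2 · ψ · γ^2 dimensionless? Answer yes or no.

yes

Sum the exponent of each base dimension across the product:
  M: −3·[η]_M − 2·[D_c]_M + [ψ]_M + 2·[γ]_M = −3·(0) − 2·(0) + (-2) + 2·(1) = 0
  L: −3·[η]_L − 2·[D_c]_L + [ψ]_L + 2·[γ]_L = −3·(-2) − 2·(2) + (-2) + 2·(0) = 0
  T: −3·[η]_T − 2·[D_c]_T + [ψ]_T + 2·[γ]_T = −3·(-1) − 2·(-1) + (-1) + 2·(-2) = 0
All base exponents vanish — dimensionless.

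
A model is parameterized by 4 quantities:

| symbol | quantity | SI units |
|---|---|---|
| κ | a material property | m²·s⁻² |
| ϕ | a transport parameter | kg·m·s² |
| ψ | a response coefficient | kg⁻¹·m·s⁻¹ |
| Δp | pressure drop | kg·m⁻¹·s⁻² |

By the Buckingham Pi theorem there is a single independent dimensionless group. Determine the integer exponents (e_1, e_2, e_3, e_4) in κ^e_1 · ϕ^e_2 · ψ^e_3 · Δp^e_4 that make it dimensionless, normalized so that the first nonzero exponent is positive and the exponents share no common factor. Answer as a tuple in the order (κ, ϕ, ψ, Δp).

(1, -1, -2, -1)

M: e_1·(0) + e_2·(1) + e_3·(-1) + e_4·(1) = 0
L: e_1·(2) + e_2·(1) + e_3·(1) + e_4·(-1) = 0
T: e_1·(-2) + e_2·(2) + e_3·(-1) + e_4·(-2) = 0
Solving this homogeneous linear system for the smallest-integer solution (first nonzero entry positive) gives (1, -1, -2, -1).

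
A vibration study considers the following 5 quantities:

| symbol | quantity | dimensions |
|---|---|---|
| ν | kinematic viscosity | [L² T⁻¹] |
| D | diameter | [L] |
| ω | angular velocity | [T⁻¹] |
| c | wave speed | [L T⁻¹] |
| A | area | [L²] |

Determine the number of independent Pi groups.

There are 5 variables and 2 base dimensions (L, T).
The dimension matrix has rank 2.
Independent dimensionless groups: 5 − 2 = 3.

3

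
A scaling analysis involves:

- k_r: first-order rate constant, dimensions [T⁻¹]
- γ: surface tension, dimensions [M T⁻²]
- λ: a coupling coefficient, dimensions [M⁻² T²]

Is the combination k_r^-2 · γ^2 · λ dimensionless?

Sum the exponent of each base dimension across the product:
  M: −2·[k_r]_M + 2·[γ]_M + [λ]_M = −2·(0) + 2·(1) + (-2) = 0
  L: −2·[k_r]_L + 2·[γ]_L + [λ]_L = −2·(0) + 2·(0) + (0) = 0
  T: −2·[k_r]_T + 2·[γ]_T + [λ]_T = −2·(-1) + 2·(-2) + (2) = 0
All base exponents vanish — dimensionless.

yes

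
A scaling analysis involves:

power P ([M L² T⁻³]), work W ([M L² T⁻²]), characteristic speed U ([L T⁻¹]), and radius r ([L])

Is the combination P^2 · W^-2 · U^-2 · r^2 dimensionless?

Sum the exponent of each base dimension across the product:
  M: 2·[P]_M − 2·[W]_M − 2·[U]_M + 2·[r]_M = 2·(1) − 2·(1) − 2·(0) + 2·(0) = 0
  L: 2·[P]_L − 2·[W]_L − 2·[U]_L + 2·[r]_L = 2·(2) − 2·(2) − 2·(1) + 2·(1) = 0
  T: 2·[P]_T − 2·[W]_T − 2·[U]_T + 2·[r]_T = 2·(-3) − 2·(-2) − 2·(-1) + 2·(0) = 0
All base exponents vanish — dimensionless.

yes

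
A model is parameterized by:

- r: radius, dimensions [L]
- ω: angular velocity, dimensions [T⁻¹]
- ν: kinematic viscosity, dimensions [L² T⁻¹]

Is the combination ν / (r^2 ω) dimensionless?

Sum the exponent of each base dimension across the product:
  M: −2·[r]_M − [ω]_M + [ν]_M = −2·(0) − (0) + (0) = 0
  L: −2·[r]_L − [ω]_L + [ν]_L = −2·(1) − (0) + (2) = 0
  T: −2·[r]_T − [ω]_T + [ν]_T = −2·(0) − (-1) + (-1) = 0
  Θ: −2·[r]_Θ − [ω]_Θ + [ν]_Θ = −2·(0) − (0) + (0) = 0
All base exponents vanish — dimensionless.

yes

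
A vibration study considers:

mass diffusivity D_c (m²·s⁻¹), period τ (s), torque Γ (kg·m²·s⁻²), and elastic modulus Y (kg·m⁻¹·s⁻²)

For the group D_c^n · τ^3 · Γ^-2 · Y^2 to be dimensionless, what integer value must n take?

Balance the L exponent: (2)·n from D_c, plus 3·(0) − 2·(2) + 2·(-1) = -6 from the rest, must sum to zero.
2n − 6 = 0, so n = 3.

3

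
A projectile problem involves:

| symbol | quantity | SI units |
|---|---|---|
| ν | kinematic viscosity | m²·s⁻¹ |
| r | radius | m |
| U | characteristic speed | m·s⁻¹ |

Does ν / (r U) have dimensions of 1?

yes

Sum the exponent of each base dimension across the product:
  L: [ν]_L − [r]_L − [U]_L = (2) − (1) − (1) = 0
  T: [ν]_T − [r]_T − [U]_T = (-1) − (0) − (-1) = 0
All base exponents vanish — dimensionless.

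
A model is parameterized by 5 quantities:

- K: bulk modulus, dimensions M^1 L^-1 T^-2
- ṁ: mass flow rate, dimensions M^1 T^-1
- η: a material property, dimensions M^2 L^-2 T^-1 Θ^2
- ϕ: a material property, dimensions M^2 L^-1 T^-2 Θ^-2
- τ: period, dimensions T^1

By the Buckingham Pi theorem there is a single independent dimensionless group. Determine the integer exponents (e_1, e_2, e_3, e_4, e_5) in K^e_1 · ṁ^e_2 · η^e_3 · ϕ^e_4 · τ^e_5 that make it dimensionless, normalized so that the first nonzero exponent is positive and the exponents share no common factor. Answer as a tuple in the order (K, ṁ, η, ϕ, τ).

(3, 1, -1, -1, 4)

M: e_1·(1) + e_2·(1) + e_3·(2) + e_4·(2) + e_5·(0) = 0
L: e_1·(-1) + e_2·(0) + e_3·(-2) + e_4·(-1) + e_5·(0) = 0
T: e_1·(-2) + e_2·(-1) + e_3·(-1) + e_4·(-2) + e_5·(1) = 0
Θ: e_1·(0) + e_2·(0) + e_3·(2) + e_4·(-2) + e_5·(0) = 0
Solving this homogeneous linear system for the smallest-integer solution (first nonzero entry positive) gives (3, 1, -1, -1, 4).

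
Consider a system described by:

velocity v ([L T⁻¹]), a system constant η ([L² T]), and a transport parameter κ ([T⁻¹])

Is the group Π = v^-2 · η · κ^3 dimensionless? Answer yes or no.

Sum the exponent of each base dimension across the product:
  M: −2·[v]_M + [η]_M + 3·[κ]_M = −2·(0) + (0) + 3·(0) = 0
  L: −2·[v]_L + [η]_L + 3·[κ]_L = −2·(1) + (2) + 3·(0) = 0
  T: −2·[v]_T + [η]_T + 3·[κ]_T = −2·(-1) + (1) + 3·(-1) = 0
All base exponents vanish — dimensionless.

yes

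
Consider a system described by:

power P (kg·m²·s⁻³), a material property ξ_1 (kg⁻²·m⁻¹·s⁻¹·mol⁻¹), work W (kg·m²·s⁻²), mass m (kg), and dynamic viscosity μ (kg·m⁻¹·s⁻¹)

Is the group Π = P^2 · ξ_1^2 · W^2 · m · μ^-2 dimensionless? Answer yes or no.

Sum the exponent of each base dimension across the product:
  M: 2·[P]_M + 2·[ξ_1]_M + 2·[W]_M + [m]_M − 2·[μ]_M = 2·(1) + 2·(-2) + 2·(1) + (1) − 2·(1) = -1
  L: 2·[P]_L + 2·[ξ_1]_L + 2·[W]_L + [m]_L − 2·[μ]_L = 2·(2) + 2·(-1) + 2·(2) + (0) − 2·(-1) = 8
  T: 2·[P]_T + 2·[ξ_1]_T + 2·[W]_T + [m]_T − 2·[μ]_T = 2·(-3) + 2·(-1) + 2·(-2) + (0) − 2·(-1) = -10
  N: 2·[P]_N + 2·[ξ_1]_N + 2·[W]_N + [m]_N − 2·[μ]_N = 2·(0) + 2·(-1) + 2·(0) + (0) − 2·(0) = -2
Net dimensions [M⁻¹ L⁸ T⁻¹⁰ N⁻²] ≠ [1] — not dimensionless.

no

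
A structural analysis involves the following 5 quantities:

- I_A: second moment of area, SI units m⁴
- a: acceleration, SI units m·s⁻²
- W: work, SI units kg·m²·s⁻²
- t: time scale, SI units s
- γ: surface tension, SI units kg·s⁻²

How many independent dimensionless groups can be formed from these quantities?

2

There are 5 variables and 3 base dimensions (M, L, T).
The dimension matrix has rank 3.
Independent dimensionless groups: 5 − 3 = 2.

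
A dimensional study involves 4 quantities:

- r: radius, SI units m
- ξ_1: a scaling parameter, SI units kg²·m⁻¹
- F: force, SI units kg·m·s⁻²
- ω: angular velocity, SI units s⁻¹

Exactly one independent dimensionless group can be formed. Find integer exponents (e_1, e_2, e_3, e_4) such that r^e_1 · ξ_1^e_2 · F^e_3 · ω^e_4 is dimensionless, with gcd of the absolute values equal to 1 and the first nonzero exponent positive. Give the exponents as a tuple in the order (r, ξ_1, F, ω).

M: e_1·(0) + e_2·(2) + e_3·(1) + e_4·(0) = 0
L: e_1·(1) + e_2·(-1) + e_3·(1) + e_4·(0) = 0
T: e_1·(0) + e_2·(0) + e_3·(-2) + e_4·(-1) = 0
Solving this homogeneous linear system for the smallest-integer solution (first nonzero entry positive) gives (3, 1, -2, 4).

(3, 1, -2, 4)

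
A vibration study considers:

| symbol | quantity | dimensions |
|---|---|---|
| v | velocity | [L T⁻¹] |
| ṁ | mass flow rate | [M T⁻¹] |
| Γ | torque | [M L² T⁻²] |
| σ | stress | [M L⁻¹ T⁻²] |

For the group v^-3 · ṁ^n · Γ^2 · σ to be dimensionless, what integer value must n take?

-3

Balance the M exponent: (1)·n from ṁ, plus −3·(0) + 2·(1) + (1) = 3 from the rest, must sum to zero.
n + 3 = 0, so n = -3.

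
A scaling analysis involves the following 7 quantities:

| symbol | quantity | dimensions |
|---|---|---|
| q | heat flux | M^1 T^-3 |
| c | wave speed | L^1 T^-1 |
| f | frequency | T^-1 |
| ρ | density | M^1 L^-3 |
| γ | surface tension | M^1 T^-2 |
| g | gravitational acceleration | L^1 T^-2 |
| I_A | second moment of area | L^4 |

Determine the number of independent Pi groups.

There are 7 variables and 3 base dimensions (M, L, T).
The dimension matrix has rank 3.
Independent dimensionless groups: 7 − 3 = 4.

4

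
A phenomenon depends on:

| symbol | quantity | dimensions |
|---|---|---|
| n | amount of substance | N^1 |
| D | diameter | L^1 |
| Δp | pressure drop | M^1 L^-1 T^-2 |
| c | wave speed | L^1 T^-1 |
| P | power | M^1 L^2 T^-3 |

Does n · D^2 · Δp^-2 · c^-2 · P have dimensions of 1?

Sum the exponent of each base dimension across the product:
  M: [n]_M + 2·[D]_M − 2·[Δp]_M − 2·[c]_M + [P]_M = (0) + 2·(0) − 2·(1) − 2·(0) + (1) = -1
  L: [n]_L + 2·[D]_L − 2·[Δp]_L − 2·[c]_L + [P]_L = (0) + 2·(1) − 2·(-1) − 2·(1) + (2) = 4
  T: [n]_T + 2·[D]_T − 2·[Δp]_T − 2·[c]_T + [P]_T = (0) + 2·(0) − 2·(-2) − 2·(-1) + (-3) = 3
  N: [n]_N + 2·[D]_N − 2·[Δp]_N − 2·[c]_N + [P]_N = (1) + 2·(0) − 2·(0) − 2·(0) + (0) = 1
Net dimensions [M⁻¹ L⁴ T³ N] ≠ [1] — not dimensionless.

no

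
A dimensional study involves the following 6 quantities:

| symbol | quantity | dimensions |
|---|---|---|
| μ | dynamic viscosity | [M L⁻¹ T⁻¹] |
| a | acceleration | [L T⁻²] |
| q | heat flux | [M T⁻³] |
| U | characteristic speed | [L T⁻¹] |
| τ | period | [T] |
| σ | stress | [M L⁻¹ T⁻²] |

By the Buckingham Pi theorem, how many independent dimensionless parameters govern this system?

There are 6 variables and 3 base dimensions (M, L, T).
The dimension matrix has rank 3.
Independent dimensionless groups: 6 − 3 = 3.

3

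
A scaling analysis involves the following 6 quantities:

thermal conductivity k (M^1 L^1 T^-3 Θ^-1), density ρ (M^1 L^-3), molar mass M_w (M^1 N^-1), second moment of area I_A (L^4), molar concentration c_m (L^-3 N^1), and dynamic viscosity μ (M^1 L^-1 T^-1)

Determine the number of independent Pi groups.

There are 6 variables and 5 base dimensions (M, L, T, Θ, N).
The dimension matrix has rank 5.
Independent dimensionless groups: 6 − 5 = 1.

1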